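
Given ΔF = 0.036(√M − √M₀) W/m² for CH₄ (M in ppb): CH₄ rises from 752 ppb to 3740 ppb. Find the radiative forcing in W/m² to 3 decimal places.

ΔF = 1.214 W/m²

CH₄: 0.036 × (√3740 − √752) = 0.036 × (61.1555 − 27.4226) = 0.036 × 33.7329 = 1.2144 W/m².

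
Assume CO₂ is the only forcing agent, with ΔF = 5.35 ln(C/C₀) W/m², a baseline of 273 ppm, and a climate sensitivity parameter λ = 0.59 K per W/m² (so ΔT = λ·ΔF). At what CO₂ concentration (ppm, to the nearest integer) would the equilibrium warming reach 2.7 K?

C ≈ 642 ppm

Required forcing: ΔF = ΔT/λ = 2.7/0.59 = 4.5763 W/m².
Then ln(C/273) = ΔF/5.35 = 4.5763/5.35 = 0.85538.
So C = 273 × e^0.85538 = 273 × 2.35227 = 642.17 ppm.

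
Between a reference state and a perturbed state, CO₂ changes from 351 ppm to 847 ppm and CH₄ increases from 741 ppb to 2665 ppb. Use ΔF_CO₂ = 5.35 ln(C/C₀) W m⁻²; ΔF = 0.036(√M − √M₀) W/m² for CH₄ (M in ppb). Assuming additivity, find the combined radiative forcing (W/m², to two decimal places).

ΔF = 5.59 W/m²

CO₂: 5.35 × ln(847/351) = 5.35 × ln(2.41311) = 5.35 × 0.88092 = 4.7129 W/m².
CH₄: 0.036 × (√2665 − √741) = 0.036 × (51.6236 − 27.2213) = 0.036 × 24.4023 = 0.8785 W/m².
Total ΔF = 4.7129 + 0.8785 = 5.5914 W/m².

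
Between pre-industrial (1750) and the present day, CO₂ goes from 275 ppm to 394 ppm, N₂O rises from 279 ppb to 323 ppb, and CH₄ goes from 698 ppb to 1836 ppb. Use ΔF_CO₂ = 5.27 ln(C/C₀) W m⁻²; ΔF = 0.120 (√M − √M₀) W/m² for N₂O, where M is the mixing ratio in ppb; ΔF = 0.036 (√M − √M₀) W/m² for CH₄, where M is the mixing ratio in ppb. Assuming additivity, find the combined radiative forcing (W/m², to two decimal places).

CO₂: 5.27 × ln(394/275) = 5.27 × ln(1.43273) = 5.27 × 0.35958 = 1.8950 W/m².
N₂O: 0.120 × (√323 − √279) = 0.120 × (17.9722 − 16.7033) = 0.120 × 1.2689 = 0.1523 W/m².
CH₄: 0.036 × (√1836 − √698) = 0.036 × (42.8486 − 26.4197) = 0.036 × 16.4289 = 0.5914 W/m².
Total ΔF = 1.8950 + 0.1523 + 0.5914 = 2.6387 W/m².

ΔF = 2.64 W/m²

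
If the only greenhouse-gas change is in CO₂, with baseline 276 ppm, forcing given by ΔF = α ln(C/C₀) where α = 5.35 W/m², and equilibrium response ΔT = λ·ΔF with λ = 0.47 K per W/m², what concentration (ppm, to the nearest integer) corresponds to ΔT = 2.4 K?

Required forcing: ΔF = ΔT/λ = 2.4/0.47 = 5.1064 W/m².
Then ln(C/276) = ΔF/5.35 = 5.1064/5.35 = 0.95447.
So C = 276 × e^0.95447 = 276 × 2.59729 = 716.85 ppm.

C ≈ 717 ppm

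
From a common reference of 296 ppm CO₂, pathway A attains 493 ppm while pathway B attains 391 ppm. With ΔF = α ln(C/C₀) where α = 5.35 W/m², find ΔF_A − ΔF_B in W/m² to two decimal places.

ΔF_A = 5.35 ln(493/296) = 5.35 × 0.51015 = 2.7293 W/m².
ΔF_B = 5.35 ln(391/296) = 5.35 × 0.27835 = 1.4892 W/m².
Difference: 2.7293 − 1.4892 = 1.2401 W/m².
(Equivalently, ΔF_A − ΔF_B = 5.35 ln(493/391) = 5.35 × 0.23180 = 1.2401 W/m².)

ΔF_A − ΔF_B = 1.24 W/m²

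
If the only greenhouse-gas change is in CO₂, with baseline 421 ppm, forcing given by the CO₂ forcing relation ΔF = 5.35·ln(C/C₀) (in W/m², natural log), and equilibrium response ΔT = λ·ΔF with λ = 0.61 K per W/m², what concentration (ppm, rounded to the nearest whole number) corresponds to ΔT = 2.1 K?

Required forcing: ΔF = ΔT/λ = 2.1/0.61 = 3.4426 W/m².
Then ln(C/421) = ΔF/5.35 = 3.4426/5.35 = 0.64348.
So C = 421 × e^0.64348 = 421 × 1.90309 = 801.20 ppm.

C ≈ 801 ppm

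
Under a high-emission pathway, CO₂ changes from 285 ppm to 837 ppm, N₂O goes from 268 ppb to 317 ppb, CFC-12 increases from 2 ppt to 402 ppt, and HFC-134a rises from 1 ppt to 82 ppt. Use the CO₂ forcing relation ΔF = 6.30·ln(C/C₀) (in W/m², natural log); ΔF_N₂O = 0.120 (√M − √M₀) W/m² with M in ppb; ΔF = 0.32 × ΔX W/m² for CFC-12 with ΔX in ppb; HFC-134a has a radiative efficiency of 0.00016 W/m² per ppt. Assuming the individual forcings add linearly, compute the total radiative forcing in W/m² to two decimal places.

CO₂: 6.30 × ln(837/285) = 6.30 × ln(2.93684) = 6.30 × 1.07733 = 6.7872 W/m².
N₂O: 0.120 × (√317 − √268) = 0.120 × (17.8045 − 16.3707) = 0.120 × 1.4338 = 0.1721 W/m².
CFC-12: Δ = 402 − 2 = 400 ppt = 0.400 ppb; ΔF = 0.32 × 0.400 = 0.1280 W/m².
HFC-134a: ΔF = 0.00016 × (82 − 1) = 0.00016 × 81 = 0.0130 W/m².
Total ΔF = 6.7872 + 0.1721 + 0.1280 + 0.0130 = 7.1003 W/m².

ΔF = 7.10 W/m²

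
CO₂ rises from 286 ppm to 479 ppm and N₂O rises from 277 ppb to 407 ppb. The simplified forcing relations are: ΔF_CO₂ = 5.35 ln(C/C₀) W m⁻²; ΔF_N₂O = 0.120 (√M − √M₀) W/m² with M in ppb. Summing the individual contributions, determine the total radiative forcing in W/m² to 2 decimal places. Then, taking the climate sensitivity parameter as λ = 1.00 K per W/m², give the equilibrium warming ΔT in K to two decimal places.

CO₂: 5.35 × ln(479/286) = 5.35 × ln(1.67483) = 5.35 × 0.51571 = 2.7590 W/m².
N₂O: 0.120 × (√407 − √277) = 0.120 × (20.1742 − 16.6433) = 0.120 × 3.5309 = 0.4237 W/m².
Total ΔF = 2.7590 + 0.4237 = 3.1827 W/m².
ΔT = λ ΔF = 1.00 × 3.18 = 3.1800 K.

ΔF = 3.18 W/m²; ΔT = 3.18 K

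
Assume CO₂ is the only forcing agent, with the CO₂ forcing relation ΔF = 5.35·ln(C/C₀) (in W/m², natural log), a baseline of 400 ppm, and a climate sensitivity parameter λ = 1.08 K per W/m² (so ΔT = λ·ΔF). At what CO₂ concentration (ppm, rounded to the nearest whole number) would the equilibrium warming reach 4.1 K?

Required forcing: ΔF = ΔT/λ = 4.1/1.08 = 3.7963 W/m².
Then ln(C/400) = ΔF/5.35 = 3.7963/5.35 = 0.70959.
So C = 400 × e^0.70959 = 400 × 2.03316 = 813.26 ppm.

C ≈ 813 ppm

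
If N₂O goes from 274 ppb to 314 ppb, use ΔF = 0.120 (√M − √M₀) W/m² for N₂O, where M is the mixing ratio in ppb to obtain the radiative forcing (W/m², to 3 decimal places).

N₂O: 0.120 × (√314 − √274) = 0.120 × (17.7200 − 16.5529) = 0.120 × 1.1671 = 0.1401 W/m².

ΔF = 0.140 W/m²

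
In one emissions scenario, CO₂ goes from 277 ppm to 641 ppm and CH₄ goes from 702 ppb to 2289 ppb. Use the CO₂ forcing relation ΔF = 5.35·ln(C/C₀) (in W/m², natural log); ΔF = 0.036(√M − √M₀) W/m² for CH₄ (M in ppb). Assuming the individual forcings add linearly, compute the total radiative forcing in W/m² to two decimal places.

CO₂: 5.35 × ln(641/277) = 5.35 × ln(2.31408) = 5.35 × 0.83901 = 4.4887 W/m².
CH₄: 0.036 × (√2289 − √702) = 0.036 × (47.8435 − 26.4953) = 0.036 × 21.3482 = 0.7685 W/m².
Total ΔF = 4.4887 + 0.7685 = 5.2572 W/m².

ΔF = 5.26 W/m²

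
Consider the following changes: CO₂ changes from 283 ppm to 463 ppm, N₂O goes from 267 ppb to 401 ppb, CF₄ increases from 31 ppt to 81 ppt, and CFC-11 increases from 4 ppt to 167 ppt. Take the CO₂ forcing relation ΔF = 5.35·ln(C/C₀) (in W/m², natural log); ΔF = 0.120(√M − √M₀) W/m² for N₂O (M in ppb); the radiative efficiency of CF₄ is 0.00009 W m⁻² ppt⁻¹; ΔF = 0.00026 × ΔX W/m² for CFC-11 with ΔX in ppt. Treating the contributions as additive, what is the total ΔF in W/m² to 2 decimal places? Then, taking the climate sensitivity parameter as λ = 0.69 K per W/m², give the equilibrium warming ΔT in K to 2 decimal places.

CO₂: 5.35 × ln(463/283) = 5.35 × ln(1.63604) = 5.35 × 0.49228 = 2.6337 W/m².
N₂O: 0.120 × (√401 − √267) = 0.120 × (20.0250 − 16.3401) = 0.120 × 3.6849 = 0.4422 W/m².
CF₄: ΔF = 0.00009 × (81 − 31) = 0.00009 × 50 = 0.0045 W/m².
CFC-11: ΔF = 0.00026 × (167 − 4) = 0.00026 × 163 = 0.0424 W/m².
Total ΔF = 2.6337 + 0.4422 + 0.0045 + 0.0424 = 3.1228 W/m².
ΔT = λ ΔF = 0.69 × 3.12 = 2.1528 K.

ΔF = 3.12 W/m²; ΔT = 2.15 K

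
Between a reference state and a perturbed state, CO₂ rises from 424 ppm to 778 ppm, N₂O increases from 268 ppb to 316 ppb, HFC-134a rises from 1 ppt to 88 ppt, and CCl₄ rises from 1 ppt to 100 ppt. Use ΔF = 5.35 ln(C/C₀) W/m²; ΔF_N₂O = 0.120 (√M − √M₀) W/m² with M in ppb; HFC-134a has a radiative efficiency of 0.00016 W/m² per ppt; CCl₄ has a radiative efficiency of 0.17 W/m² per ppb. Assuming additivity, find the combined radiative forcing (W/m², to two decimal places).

ΔF = 3.45 W/m²

CO₂: 5.35 × ln(778/424) = 5.35 × ln(1.83491) = 5.35 × 0.60700 = 3.2475 W/m².
N₂O: 0.120 × (√316 − √268) = 0.120 × (17.7764 − 16.3707) = 0.120 × 1.4057 = 0.1687 W/m².
HFC-134a: ΔF = 0.00016 × (88 − 1) = 0.00016 × 87 = 0.0139 W/m².
CCl₄: Δ = 100 − 1 = 99 ppt = 0.099 ppb; ΔF = 0.17 × 0.099 = 0.0168 W/m².
Total ΔF = 3.2475 + 0.1687 + 0.0139 + 0.0168 = 3.4469 W/m².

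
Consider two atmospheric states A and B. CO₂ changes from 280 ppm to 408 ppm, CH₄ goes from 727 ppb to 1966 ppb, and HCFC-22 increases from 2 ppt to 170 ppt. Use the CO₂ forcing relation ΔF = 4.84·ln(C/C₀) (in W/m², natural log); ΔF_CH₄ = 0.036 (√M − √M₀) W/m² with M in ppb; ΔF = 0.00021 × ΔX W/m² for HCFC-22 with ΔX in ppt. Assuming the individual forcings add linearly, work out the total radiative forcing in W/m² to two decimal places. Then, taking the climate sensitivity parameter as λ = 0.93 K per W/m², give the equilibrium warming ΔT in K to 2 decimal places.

ΔF = 2.48 W/m²; ΔT = 2.31 K

CO₂: 4.84 × ln(408/280) = 4.84 × ln(1.45714) = 4.84 × 0.37648 = 1.8222 W/m².
CH₄: 0.036 × (√1966 − √727) = 0.036 × (44.3396 − 26.9629) = 0.036 × 17.3767 = 0.6256 W/m².
HCFC-22: ΔF = 0.00021 × (170 − 2) = 0.00021 × 168 = 0.0353 W/m².
Total ΔF = 1.8222 + 0.6256 + 0.0353 = 2.4831 W/m².
ΔT = λ ΔF = 0.93 × 2.48 = 2.3064 K.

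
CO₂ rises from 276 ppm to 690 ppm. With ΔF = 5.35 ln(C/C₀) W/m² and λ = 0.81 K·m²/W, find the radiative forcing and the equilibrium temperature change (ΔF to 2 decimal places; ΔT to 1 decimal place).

CO₂: 5.35 × ln(690/276) = 5.35 × ln(2.50000) = 5.35 × 0.91629 = 4.9022 W/m².
ΔT = λ ΔF = 0.81 × 4.90 = 3.9690 K.

ΔF = 4.90 W/m²; ΔT = 4.0 K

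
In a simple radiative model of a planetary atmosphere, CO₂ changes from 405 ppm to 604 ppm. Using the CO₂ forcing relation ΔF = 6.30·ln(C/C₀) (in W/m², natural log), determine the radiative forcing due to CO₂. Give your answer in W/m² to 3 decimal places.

ΔF = 2.518 W/m²

CO₂: 6.30 × ln(604/405) = 6.30 × ln(1.49136) = 6.30 × 0.39969 = 2.5180 W/m².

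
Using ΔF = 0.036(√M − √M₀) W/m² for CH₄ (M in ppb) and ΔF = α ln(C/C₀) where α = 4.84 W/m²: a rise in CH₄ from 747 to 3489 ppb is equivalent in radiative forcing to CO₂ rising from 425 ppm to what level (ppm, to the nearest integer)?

CH₄ forcing: 0.036 × (√3489 − √747) = 0.036 × (59.0678 − 27.3313) = 0.036 × 31.7365 = 1.14251 W/m².
Set 4.84 ln(C/425) = 1.14251: ln(C/425) = 1.14251/4.84 = 0.23606, so C = 425 × e^0.23606 = 425 × 1.26625 = 538.16 ppm.

C ≈ 538 ppm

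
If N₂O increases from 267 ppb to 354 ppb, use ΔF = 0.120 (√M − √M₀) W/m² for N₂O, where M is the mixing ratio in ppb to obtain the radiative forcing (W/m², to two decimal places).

ΔF = 0.30 W/m²

N₂O: 0.120 × (√354 − √267) = 0.120 × (18.8149 − 16.3401) = 0.120 × 2.4748 = 0.2970 W/m².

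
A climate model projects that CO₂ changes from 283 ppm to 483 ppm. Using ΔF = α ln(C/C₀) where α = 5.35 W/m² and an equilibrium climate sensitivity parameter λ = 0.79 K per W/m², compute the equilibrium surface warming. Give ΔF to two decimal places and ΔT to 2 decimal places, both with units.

ΔF = 2.86 W/m²; ΔT = 2.26 K

CO₂: 5.35 × ln(483/283) = 5.35 × ln(1.70671) = 5.35 × 0.53457 = 2.8599 W/m².
ΔT = λ ΔF = 0.79 × 2.86 = 2.2594 K.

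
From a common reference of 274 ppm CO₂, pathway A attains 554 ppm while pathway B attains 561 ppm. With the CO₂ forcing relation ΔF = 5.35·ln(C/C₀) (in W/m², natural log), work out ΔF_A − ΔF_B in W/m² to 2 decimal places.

ΔF_A = 5.35 ln(554/274) = 5.35 × 0.70404 = 3.7666 W/m².
ΔF_B = 5.35 ln(561/274) = 5.35 × 0.71659 = 3.8338 W/m².
Difference: 3.7666 − 3.8338 = -0.0672 W/m².

ΔF_A − ΔF_B = -0.07 W/m²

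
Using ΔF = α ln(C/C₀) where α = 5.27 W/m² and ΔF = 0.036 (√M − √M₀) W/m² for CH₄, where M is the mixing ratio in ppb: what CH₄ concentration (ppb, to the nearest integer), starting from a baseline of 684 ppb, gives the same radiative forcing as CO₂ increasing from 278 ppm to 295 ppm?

M ≈ 1214 ppb

CO₂ forcing: 5.27 × ln(295/278) = 5.27 × 0.059354 = 0.31280 W/m².
Set 0.036(√M − √684) = 0.31280: √M = 0.31280/0.036 + √684 = 8.6889 + 26.1534 = 34.8423.
M = (34.8423)² = 1213.99 ppb.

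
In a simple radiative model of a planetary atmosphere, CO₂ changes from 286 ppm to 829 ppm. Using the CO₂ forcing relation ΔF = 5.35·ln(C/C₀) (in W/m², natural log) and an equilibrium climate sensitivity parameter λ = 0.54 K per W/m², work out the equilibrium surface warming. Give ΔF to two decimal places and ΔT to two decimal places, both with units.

CO₂: 5.35 × ln(829/286) = 5.35 × ln(2.89860) = 5.35 × 1.06423 = 5.6936 W/m².
ΔT = λ ΔF = 0.54 × 5.69 = 3.0726 K.

ΔF = 5.69 W/m²; ΔT = 3.07 K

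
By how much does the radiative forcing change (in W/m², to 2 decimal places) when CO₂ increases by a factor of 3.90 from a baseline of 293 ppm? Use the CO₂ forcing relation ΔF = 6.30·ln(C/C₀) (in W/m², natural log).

ΔF = 8.57 W/m²

ΔF = 6.30 × ln(3.90) = 6.30 × 1.36098 = 8.5742 W/m².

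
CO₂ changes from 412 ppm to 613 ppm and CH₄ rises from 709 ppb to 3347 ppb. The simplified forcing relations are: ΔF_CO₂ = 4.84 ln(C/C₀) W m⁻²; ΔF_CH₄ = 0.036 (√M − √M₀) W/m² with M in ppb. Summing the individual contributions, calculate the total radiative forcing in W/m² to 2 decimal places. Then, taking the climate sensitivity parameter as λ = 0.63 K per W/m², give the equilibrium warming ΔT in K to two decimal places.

ΔF = 3.05 W/m²; ΔT = 1.92 K

CO₂: 4.84 × ln(613/412) = 4.84 × ln(1.48786) = 4.84 × 0.39734 = 1.9231 W/m².
CH₄: 0.036 × (√3347 − √709) = 0.036 × (57.8533 − 26.6271) = 0.036 × 31.2262 = 1.1241 W/m².
Total ΔF = 1.9231 + 1.1241 = 3.0472 W/m².
ΔT = λ ΔF = 0.63 × 3.05 = 1.9215 K.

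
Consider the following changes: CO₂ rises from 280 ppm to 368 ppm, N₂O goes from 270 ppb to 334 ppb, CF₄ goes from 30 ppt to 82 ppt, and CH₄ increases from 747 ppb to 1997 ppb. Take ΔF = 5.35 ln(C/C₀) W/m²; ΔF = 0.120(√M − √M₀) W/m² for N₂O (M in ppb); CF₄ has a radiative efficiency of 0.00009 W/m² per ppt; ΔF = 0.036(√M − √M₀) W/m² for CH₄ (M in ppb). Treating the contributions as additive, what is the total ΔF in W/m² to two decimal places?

CO₂: 5.35 × ln(368/280) = 5.35 × ln(1.31429) = 5.35 × 0.27330 = 1.4622 W/m².
N₂O: 0.120 × (√334 − √270) = 0.120 × (18.2757 − 16.4317) = 0.120 × 1.8440 = 0.2213 W/m².
CF₄: ΔF = 0.00009 × (82 − 30) = 0.00009 × 52 = 0.0047 W/m².
CH₄: 0.036 × (√1997 − √747) = 0.036 × (44.6878 − 27.3313) = 0.036 × 17.3565 = 0.6248 W/m².
Total ΔF = 1.4622 + 0.2213 + 0.0047 + 0.6248 = 2.3130 W/m².

ΔF = 2.31 W/m²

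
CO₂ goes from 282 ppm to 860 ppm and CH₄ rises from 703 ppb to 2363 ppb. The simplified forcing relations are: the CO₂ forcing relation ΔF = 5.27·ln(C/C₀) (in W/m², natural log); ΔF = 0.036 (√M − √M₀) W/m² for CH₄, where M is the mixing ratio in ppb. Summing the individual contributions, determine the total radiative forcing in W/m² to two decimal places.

ΔF = 6.67 W/m²

CO₂: 5.27 × ln(860/282) = 5.27 × ln(3.04965) = 5.27 × 1.11503 = 5.8762 W/m².
CH₄: 0.036 × (√2363 − √703) = 0.036 × (48.6107 − 26.5141) = 0.036 × 22.0966 = 0.7955 W/m².
Total ΔF = 5.8762 + 0.7955 = 6.6717 W/m².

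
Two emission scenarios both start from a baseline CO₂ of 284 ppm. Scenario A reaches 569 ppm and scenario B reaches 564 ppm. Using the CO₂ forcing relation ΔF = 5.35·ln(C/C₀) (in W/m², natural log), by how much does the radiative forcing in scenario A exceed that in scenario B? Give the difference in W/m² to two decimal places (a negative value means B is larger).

ΔF_A − ΔF_B = 0.05 W/m²

ΔF_A = 5.35 ln(569/284) = 5.35 × 0.69491 = 3.7178 W/m².
ΔF_B = 5.35 ln(564/284) = 5.35 × 0.68608 = 3.6705 W/m².
Difference: 3.7178 − 3.6705 = 0.0473 W/m².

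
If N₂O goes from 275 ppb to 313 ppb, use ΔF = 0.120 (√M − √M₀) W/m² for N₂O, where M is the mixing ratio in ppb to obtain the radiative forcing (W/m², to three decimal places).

ΔF = 0.133 W/m²

N₂O: 0.120 × (√313 − √275) = 0.120 × (17.6918 − 16.5831) = 0.120 × 1.1087 = 0.1330 W/m².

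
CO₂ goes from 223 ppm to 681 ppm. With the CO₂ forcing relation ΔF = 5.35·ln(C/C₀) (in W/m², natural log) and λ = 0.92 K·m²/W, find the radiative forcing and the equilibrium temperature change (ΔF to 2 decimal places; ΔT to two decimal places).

ΔF = 5.97 W/m²; ΔT = 5.49 K

CO₂: 5.35 × ln(681/223) = 5.35 × ln(3.05381) = 5.35 × 1.11639 = 5.9727 W/m².
ΔT = λ ΔF = 0.92 × 5.97 = 5.4924 K.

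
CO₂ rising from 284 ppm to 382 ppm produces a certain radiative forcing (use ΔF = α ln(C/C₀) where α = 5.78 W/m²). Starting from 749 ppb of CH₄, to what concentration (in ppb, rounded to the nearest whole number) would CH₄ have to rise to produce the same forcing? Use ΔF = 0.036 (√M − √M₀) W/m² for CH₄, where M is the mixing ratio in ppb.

M ≈ 5620 ppb

CO₂ forcing: 5.78 × ln(382/284) = 5.78 × 0.296446 = 1.71346 W/m².
Set 0.036(√M − √749) = 1.71346: √M = 1.71346/0.036 + √749 = 47.5961 + 27.3679 = 74.9640.
M = (74.9640)² = 5619.60 ppb.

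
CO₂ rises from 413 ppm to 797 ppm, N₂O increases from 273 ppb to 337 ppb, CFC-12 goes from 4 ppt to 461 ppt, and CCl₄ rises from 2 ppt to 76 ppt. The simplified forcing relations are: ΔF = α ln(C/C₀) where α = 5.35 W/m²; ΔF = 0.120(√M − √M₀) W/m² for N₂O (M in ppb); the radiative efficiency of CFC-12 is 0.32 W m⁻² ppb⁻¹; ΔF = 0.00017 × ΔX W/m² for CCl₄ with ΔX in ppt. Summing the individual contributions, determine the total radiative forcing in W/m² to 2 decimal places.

CO₂: 5.35 × ln(797/413) = 5.35 × ln(1.92978) = 5.35 × 0.65741 = 3.5171 W/m².
N₂O: 0.120 × (√337 − √273) = 0.120 × (18.3576 − 16.5227) = 0.120 × 1.8349 = 0.2202 W/m².
CFC-12: Δ = 461 − 4 = 457 ppt = 0.457 ppb; ΔF = 0.32 × 0.457 = 0.1462 W/m².
CCl₄: ΔF = 0.00017 × (76 − 2) = 0.00017 × 74 = 0.0126 W/m².
Total ΔF = 3.5171 + 0.2202 + 0.1462 + 0.0126 = 3.8961 W/m².

ΔF = 3.90 W/m²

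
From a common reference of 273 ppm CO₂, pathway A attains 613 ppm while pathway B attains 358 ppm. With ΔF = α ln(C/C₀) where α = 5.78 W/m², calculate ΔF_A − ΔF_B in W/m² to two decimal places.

ΔF_A − ΔF_B = 3.11 W/m²

ΔF_A = 5.78 ln(613/273) = 5.78 × 0.80889 = 4.6754 W/m².
ΔF_B = 5.78 ln(358/273) = 5.78 × 0.27106 = 1.5667 W/m².
Difference: 4.6754 − 1.5667 = 3.1087 W/m².
(Equivalently, ΔF_A − ΔF_B = 5.78 ln(613/358) = 5.78 × 0.53783 = 3.1087 W/m².)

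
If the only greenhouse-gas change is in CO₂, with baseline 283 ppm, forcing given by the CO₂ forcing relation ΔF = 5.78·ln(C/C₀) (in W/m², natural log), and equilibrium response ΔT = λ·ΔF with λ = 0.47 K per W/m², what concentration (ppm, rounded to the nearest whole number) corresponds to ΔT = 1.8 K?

Required forcing: ΔF = ΔT/λ = 1.8/0.47 = 3.8298 W/m².
Then ln(C/283) = ΔF/5.78 = 3.8298/5.78 = 0.66260.
So C = 283 × e^0.66260 = 283 × 1.93983 = 548.97 ppm.

C ≈ 549 ppm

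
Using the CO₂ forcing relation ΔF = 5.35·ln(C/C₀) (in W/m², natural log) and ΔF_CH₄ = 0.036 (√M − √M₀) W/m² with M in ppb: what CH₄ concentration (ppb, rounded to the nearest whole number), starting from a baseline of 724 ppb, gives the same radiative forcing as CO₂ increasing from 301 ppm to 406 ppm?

M ≈ 5095 ppb

CO₂ forcing: 5.35 × ln(406/301) = 5.35 × 0.299243 = 1.60095 W/m².
Set 0.036(√M − √724) = 1.60095: √M = 1.60095/0.036 + √724 = 44.4708 + 26.9072 = 71.3780.
M = (71.3780)² = 5094.82 ppb.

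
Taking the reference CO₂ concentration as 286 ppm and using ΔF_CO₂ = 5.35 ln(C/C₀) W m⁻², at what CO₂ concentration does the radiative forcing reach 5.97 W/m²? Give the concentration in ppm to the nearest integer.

Set 5.35 ln(C/286) = 5.97, so ln(C/286) = 5.97/5.35 = 1.11589.
Then C/286 = e^1.11589 = 3.05228, giving C = 286 × 3.05228 = 872.95 ppm.

C ≈ 873 ppm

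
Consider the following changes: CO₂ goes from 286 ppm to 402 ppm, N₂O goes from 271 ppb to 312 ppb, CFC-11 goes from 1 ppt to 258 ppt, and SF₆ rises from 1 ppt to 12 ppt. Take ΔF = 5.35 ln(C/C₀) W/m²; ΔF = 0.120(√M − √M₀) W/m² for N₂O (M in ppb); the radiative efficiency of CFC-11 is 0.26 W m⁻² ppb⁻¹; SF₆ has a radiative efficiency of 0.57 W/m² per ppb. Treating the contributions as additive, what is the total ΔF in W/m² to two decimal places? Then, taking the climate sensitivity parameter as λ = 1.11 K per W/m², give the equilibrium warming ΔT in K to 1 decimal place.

CO₂: 5.35 × ln(402/286) = 5.35 × ln(1.40559) = 5.35 × 0.34046 = 1.8215 W/m².
N₂O: 0.120 × (√312 − √271) = 0.120 × (17.6635 − 16.4621) = 0.120 × 1.2014 = 0.1442 W/m².
CFC-11: Δ = 258 − 1 = 257 ppt = 0.257 ppb; ΔF = 0.26 × 0.257 = 0.0668 W/m².
SF₆: Δ = 12 − 1 = 11 ppt = 0.011 ppb; ΔF = 0.57 × 0.011 = 0.0063 W/m².
Total ΔF = 1.8215 + 0.1442 + 0.0668 + 0.0063 = 2.0388 W/m².
ΔT = λ ΔF = 1.11 × 2.04 = 2.2644 K.

ΔF = 2.04 W/m²; ΔT = 2.3 K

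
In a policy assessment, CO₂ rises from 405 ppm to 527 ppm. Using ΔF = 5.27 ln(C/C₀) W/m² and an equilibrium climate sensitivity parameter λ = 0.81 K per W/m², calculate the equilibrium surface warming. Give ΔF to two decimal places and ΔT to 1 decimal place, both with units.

ΔF = 1.39 W/m²; ΔT = 1.1 K

CO₂: 5.27 × ln(527/405) = 5.27 × ln(1.30123) = 5.27 × 0.26331 = 1.3876 W/m².
ΔT = λ ΔF = 0.81 × 1.39 = 1.1259 K.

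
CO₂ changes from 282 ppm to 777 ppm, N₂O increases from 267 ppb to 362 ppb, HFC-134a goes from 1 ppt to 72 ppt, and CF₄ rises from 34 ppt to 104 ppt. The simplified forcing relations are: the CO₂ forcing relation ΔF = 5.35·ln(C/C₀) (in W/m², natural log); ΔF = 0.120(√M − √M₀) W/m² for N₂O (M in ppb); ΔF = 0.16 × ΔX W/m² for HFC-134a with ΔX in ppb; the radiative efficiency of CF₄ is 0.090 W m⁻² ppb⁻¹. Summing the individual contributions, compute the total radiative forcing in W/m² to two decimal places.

ΔF = 5.76 W/m²

CO₂: 5.35 × ln(777/282) = 5.35 × ln(2.75532) = 5.35 × 1.01353 = 5.4224 W/m².
N₂O: 0.120 × (√362 − √267) = 0.120 × (19.0263 − 16.3401) = 0.120 × 2.6862 = 0.3223 W/m².
HFC-134a: Δ = 72 − 1 = 71 ppt = 0.071 ppb; ΔF = 0.16 × 0.071 = 0.0114 W/m².
CF₄: Δ = 104 − 34 = 70 ppt = 0.070 ppb; ΔF = 0.090 × 0.070 = 0.0063 W/m².
Total ΔF = 5.4224 + 0.3223 + 0.0114 + 0.0063 = 5.7624 W/m².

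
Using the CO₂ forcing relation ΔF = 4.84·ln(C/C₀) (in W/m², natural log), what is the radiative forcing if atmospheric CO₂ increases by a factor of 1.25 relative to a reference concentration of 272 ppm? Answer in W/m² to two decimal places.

Because the forcing depends only on the ratio C/C₀, the initial concentration does not enter.
ΔF = 4.84 × ln(1.25) = 4.84 × 0.22314 = 1.0800 W/m².

ΔF = 1.08 W/m²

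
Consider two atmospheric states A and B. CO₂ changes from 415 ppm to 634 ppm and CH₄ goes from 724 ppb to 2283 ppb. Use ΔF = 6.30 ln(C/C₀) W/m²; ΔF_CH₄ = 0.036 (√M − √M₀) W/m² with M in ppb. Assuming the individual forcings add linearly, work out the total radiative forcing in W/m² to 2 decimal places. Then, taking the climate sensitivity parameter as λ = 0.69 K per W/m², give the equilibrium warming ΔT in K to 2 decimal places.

CO₂: 6.30 × ln(634/415) = 6.30 × ln(1.52771) = 6.30 × 0.42377 = 2.6698 W/m².
CH₄: 0.036 × (√2283 − √724) = 0.036 × (47.7807 − 26.9072) = 0.036 × 20.8735 = 0.7514 W/m².
Total ΔF = 2.6698 + 0.7514 = 3.4212 W/m².
ΔT = λ ΔF = 0.69 × 3.42 = 2.3598 K.

ΔF = 3.42 W/m²; ΔT = 2.36 K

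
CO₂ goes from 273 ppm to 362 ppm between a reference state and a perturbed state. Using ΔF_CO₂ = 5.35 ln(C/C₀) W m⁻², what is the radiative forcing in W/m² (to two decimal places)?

ΔF = 1.51 W/m²

CO₂ absorption bands are partially saturated, so forcing scales with the logarithm of the concentration ratio.
CO₂: 5.35 × ln(362/273) = 5.35 × ln(1.32601) = 5.35 × 0.28217 = 1.5096 W/m².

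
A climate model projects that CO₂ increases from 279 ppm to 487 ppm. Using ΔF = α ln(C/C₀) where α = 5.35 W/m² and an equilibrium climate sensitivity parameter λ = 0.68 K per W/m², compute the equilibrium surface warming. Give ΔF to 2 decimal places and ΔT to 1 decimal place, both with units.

ΔF = 2.98 W/m²; ΔT = 2.0 K

CO₂: 5.35 × ln(487/279) = 5.35 × ln(1.74552) = 5.35 × 0.55705 = 2.9802 W/m².
ΔT = λ ΔF = 0.68 × 2.98 = 2.0264 K.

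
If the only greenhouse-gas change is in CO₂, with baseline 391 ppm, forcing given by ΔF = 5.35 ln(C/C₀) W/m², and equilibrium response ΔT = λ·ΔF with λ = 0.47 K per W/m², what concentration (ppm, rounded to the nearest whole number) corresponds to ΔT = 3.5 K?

C ≈ 1573 ppm

Required forcing: ΔF = ΔT/λ = 3.5/0.47 = 7.4468 W/m².
Then ln(C/391) = ΔF/5.35 = 7.4468/5.35 = 1.39193.
So C = 391 × e^1.39193 = 391 × 4.02261 = 1572.84 ppm.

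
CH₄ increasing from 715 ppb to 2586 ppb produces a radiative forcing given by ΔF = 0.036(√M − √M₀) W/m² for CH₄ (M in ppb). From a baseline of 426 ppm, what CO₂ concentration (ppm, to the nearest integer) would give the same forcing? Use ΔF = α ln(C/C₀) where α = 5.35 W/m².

CH₄ forcing: 0.036 × (√2586 − √715) = 0.036 × (50.8527 − 26.7395) = 0.036 × 24.1132 = 0.86808 W/m².
Set 5.35 ln(C/426) = 0.86808: ln(C/426) = 0.86808/5.35 = 0.16226, so C = 426 × e^0.16226 = 426 × 1.17617 = 501.05 ppm.

C ≈ 501 ppm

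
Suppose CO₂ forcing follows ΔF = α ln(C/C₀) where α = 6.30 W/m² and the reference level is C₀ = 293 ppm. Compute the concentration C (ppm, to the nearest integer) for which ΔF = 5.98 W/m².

Set 6.30 ln(C/293) = 5.98, so ln(C/293) = 5.98/6.30 = 0.94921.
Then C/293 = e^0.94921 = 2.58367, giving C = 293 × 2.58367 = 757.02 ppm.

C ≈ 757 ppm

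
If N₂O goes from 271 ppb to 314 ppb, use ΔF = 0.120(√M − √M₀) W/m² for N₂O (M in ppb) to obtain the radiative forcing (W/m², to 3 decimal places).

ΔF = 0.151 W/m²

N₂O: 0.120 × (√314 − √271) = 0.120 × (17.7200 − 16.4621) = 0.120 × 1.2579 = 0.1509 W/m².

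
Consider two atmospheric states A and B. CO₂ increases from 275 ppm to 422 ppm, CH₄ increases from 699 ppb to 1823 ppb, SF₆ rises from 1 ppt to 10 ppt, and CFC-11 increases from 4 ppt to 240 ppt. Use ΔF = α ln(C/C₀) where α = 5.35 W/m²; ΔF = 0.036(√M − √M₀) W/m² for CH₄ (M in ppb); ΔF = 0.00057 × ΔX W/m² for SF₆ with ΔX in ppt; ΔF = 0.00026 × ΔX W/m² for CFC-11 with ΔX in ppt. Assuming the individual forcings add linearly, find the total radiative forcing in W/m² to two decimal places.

ΔF = 2.94 W/m²

CO₂: 5.35 × ln(422/275) = 5.35 × ln(1.53455) = 5.35 × 0.42824 = 2.2911 W/m².
CH₄: 0.036 × (√1823 − √699) = 0.036 × (42.6966 − 26.4386) = 0.036 × 16.2580 = 0.5853 W/m².
SF₆: ΔF = 0.00057 × (10 − 1) = 0.00057 × 9 = 0.0051 W/m².
CFC-11: ΔF = 0.00026 × (240 − 4) = 0.00026 × 236 = 0.0614 W/m².
Total ΔF = 2.2911 + 0.5853 + 0.0051 + 0.0614 = 2.9429 W/m².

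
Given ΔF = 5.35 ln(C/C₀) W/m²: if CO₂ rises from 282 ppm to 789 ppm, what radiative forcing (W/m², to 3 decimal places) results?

CO₂ absorption bands are partially saturated, so forcing scales with the logarithm of the concentration ratio.
CO₂: 5.35 × ln(789/282) = 5.35 × ln(2.79787) = 5.35 × 1.02886 = 5.5044 W/m².

ΔF = 5.504 W/m²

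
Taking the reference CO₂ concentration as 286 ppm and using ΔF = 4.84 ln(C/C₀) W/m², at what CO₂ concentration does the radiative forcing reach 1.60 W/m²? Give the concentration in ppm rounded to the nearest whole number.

Set 4.84 ln(C/286) = 1.60, so ln(C/286) = 1.60/4.84 = 0.33058.
Then C/286 = e^0.33058 = 1.39178, giving C = 286 × 1.39178 = 398.05 ppm.

C ≈ 398 ppm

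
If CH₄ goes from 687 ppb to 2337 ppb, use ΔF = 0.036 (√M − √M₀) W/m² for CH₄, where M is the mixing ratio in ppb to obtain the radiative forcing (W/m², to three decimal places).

ΔF = 0.797 W/m²

CH₄: 0.036 × (√2337 − √687) = 0.036 × (48.3425 − 26.2107) = 0.036 × 22.1318 = 0.7967 W/m².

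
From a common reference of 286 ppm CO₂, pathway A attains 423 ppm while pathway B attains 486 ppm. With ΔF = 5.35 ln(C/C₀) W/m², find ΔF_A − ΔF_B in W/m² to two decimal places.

ΔF_A = 5.35 ln(423/286) = 5.35 × 0.39138 = 2.0939 W/m².
ΔF_B = 5.35 ln(486/286) = 5.35 × 0.53022 = 2.8367 W/m².
Difference: 2.0939 − 2.8367 = -0.7428 W/m².
(Equivalently, ΔF_A − ΔF_B = 5.35 ln(423/486) = 5.35 × -0.13884 = -0.7428 W/m².)

ΔF_A − ΔF_B = -0.74 W/m²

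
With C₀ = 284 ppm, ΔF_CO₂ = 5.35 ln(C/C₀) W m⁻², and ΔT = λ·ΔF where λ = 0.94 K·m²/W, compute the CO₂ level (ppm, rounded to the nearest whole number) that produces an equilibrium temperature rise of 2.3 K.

Required forcing: ΔF = ΔT/λ = 2.3/0.94 = 2.4468 W/m².
Then ln(C/284) = ΔF/5.35 = 2.4468/5.35 = 0.45735.
So C = 284 × e^0.45735 = 284 × 1.57988 = 448.69 ppm.

C ≈ 449 ppm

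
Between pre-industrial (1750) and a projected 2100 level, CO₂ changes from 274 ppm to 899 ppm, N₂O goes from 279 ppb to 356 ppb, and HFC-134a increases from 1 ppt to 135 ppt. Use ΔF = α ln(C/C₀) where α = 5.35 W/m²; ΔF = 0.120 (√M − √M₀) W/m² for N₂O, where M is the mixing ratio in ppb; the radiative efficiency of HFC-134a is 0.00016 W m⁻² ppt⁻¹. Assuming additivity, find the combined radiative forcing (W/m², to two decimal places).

CO₂: 5.35 × ln(899/274) = 5.35 × ln(3.28102) = 5.35 × 1.18815 = 6.3566 W/m².
N₂O: 0.120 × (√356 − √279) = 0.120 × (18.8680 − 16.7033) = 0.120 × 2.1647 = 0.2598 W/m².
HFC-134a: ΔF = 0.00016 × (135 − 1) = 0.00016 × 134 = 0.0214 W/m².
Total ΔF = 6.3566 + 0.2598 + 0.0214 = 6.6378 W/m².

ΔF = 6.64 W/m²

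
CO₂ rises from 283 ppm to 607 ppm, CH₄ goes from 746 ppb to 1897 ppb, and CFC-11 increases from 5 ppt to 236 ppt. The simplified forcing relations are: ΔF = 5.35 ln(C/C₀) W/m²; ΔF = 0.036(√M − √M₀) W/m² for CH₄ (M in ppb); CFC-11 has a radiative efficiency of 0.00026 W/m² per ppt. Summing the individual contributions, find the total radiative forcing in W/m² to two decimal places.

ΔF = 4.73 W/m²

CO₂: 5.35 × ln(607/283) = 5.35 × ln(2.14488) = 5.35 × 0.76308 = 4.0825 W/m².
CH₄: 0.036 × (√1897 − √746) = 0.036 × (43.5546 − 27.3130) = 0.036 × 16.2416 = 0.5847 W/m².
CFC-11: ΔF = 0.00026 × (236 − 5) = 0.00026 × 231 = 0.0601 W/m².
Total ΔF = 4.0825 + 0.5847 + 0.0601 = 4.7273 W/m².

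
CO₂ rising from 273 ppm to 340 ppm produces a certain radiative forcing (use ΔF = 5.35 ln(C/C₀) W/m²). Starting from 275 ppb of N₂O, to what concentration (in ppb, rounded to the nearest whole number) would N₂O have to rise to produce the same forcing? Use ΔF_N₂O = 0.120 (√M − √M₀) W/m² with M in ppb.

CO₂ forcing: 5.35 × ln(340/273) = 5.35 × 0.219474 = 1.17419 W/m².
Set 0.120(√M − √275) = 1.17419: √M = 1.17419/0.120 + √275 = 9.7849 + 16.5831 = 26.3680.
M = (26.3680)² = 695.27 ppb.

M ≈ 695 ppb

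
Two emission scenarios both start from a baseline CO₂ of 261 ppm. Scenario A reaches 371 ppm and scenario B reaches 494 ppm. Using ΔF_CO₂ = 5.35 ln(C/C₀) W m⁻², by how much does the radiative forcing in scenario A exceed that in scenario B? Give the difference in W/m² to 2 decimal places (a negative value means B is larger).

ΔF_A − ΔF_B = -1.53 W/m²

ΔF_A = 5.35 ln(371/261) = 5.35 × 0.35168 = 1.8815 W/m².
ΔF_B = 5.35 ln(494/261) = 5.35 × 0.63802 = 3.4134 W/m².
Difference: 1.8815 − 3.4134 = -1.5319 W/m².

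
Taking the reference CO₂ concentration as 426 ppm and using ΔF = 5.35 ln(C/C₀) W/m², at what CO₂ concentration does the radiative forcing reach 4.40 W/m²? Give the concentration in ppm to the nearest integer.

Set 5.35 ln(C/426) = 4.40, so ln(C/426) = 4.40/5.35 = 0.82243.
Then C/426 = e^0.82243 = 2.27602, giving C = 426 × 2.27602 = 969.58 ppm.

C ≈ 970 ppm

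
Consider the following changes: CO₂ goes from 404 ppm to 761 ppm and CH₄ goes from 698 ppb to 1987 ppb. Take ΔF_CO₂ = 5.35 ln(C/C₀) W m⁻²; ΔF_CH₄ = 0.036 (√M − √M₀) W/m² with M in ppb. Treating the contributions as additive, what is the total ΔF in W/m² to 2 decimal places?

CO₂: 5.35 × ln(761/404) = 5.35 × ln(1.88366) = 5.35 × 0.63322 = 3.3877 W/m².
CH₄: 0.036 × (√1987 − √698) = 0.036 × (44.5758 − 26.4197) = 0.036 × 18.1561 = 0.6536 W/m².
Total ΔF = 3.3877 + 0.6536 = 4.0413 W/m².

ΔF = 4.04 W/m²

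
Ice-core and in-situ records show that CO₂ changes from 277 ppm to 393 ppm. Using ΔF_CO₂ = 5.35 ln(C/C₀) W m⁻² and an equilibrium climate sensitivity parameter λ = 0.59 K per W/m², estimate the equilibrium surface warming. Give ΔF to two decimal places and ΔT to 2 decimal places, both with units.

ΔF = 1.87 W/m²; ΔT = 1.10 K

CO₂: 5.35 × ln(393/277) = 5.35 × ln(1.41877) = 5.35 × 0.34979 = 1.8714 W/m².
ΔT = λ ΔF = 0.59 × 1.87 = 1.1033 K.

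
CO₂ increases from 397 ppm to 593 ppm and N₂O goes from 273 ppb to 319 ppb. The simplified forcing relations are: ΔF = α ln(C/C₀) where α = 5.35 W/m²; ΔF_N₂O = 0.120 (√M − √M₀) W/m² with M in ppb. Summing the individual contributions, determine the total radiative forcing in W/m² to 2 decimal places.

ΔF = 2.31 W/m²

CO₂: 5.35 × ln(593/397) = 5.35 × ln(1.49370) = 5.35 × 0.40126 = 2.1467 W/m².
N₂O: 0.120 × (√319 − √273) = 0.120 × (17.8606 − 16.5227) = 0.120 × 1.3379 = 0.1605 W/m².
Total ΔF = 2.1467 + 0.1605 = 2.3072 W/m².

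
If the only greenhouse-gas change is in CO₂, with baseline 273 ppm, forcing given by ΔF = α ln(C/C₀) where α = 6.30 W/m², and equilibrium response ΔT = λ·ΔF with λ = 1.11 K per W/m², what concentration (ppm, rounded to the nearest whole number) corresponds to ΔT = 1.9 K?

C ≈ 358 ppm

Required forcing: ΔF = ΔT/λ = 1.9/1.11 = 1.7117 W/m².
Then ln(C/273) = ΔF/6.30 = 1.7117/6.30 = 0.27170.
So C = 273 × e^0.27170 = 273 × 1.31219 = 358.23 ppm.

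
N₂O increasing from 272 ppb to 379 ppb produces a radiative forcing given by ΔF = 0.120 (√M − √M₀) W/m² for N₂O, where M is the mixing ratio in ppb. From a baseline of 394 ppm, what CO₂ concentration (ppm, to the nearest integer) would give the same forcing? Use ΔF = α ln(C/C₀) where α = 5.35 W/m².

N₂O forcing: 0.120 × (√379 − √272) = 0.120 × (19.4679 − 16.4924) = 0.120 × 2.9755 = 0.35706 W/m².
Set 5.35 ln(C/394) = 0.35706: ln(C/394) = 0.35706/5.35 = 0.06674, so C = 394 × e^0.06674 = 394 × 1.06902 = 421.19 ppm.

C ≈ 421 ppm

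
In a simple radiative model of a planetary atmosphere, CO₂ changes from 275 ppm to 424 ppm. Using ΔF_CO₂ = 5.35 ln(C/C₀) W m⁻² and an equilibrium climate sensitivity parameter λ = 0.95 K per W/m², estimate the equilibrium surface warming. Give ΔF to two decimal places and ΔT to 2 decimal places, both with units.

CO₂: 5.35 × ln(424/275) = 5.35 × ln(1.54182) = 5.35 × 0.43296 = 2.3163 W/m².
ΔT = λ ΔF = 0.95 × 2.32 = 2.2040 K.

ΔF = 2.32 W/m²; ΔT = 2.20 K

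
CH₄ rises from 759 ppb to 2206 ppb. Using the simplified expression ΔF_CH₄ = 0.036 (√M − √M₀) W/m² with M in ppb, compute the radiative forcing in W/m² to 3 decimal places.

ΔF = 0.699 W/m²

CH₄: 0.036 × (√2206 − √759) = 0.036 × (46.9681 − 27.5500) = 0.036 × 19.4181 = 0.6991 W/m².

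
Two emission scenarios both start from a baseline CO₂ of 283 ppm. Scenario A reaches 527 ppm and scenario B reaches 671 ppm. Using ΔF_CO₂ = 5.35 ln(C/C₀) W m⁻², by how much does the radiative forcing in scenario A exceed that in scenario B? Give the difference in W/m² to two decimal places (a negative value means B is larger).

ΔF_A − ΔF_B = -1.29 W/m²

ΔF_A = 5.35 ln(527/283) = 5.35 × 0.62175 = 3.3264 W/m².
ΔF_B = 5.35 ln(671/283) = 5.35 × 0.86332 = 4.6188 W/m².
Difference: 3.3264 − 4.6188 = -1.2924 W/m².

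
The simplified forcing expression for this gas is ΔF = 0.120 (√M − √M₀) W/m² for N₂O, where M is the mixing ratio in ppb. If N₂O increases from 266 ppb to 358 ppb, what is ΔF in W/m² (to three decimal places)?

ΔF = 0.313 W/m²

N₂O: 0.120 × (√358 − √266) = 0.120 × (18.9209 − 16.3095) = 0.120 × 2.6114 = 0.3134 W/m².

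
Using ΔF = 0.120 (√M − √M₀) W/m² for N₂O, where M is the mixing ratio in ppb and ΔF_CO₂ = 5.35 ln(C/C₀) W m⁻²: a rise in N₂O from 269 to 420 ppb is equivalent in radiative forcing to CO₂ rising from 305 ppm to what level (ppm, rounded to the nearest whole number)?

C ≈ 334 ppm

N₂O forcing: 0.120 × (√420 − √269) = 0.120 × (20.4939 − 16.4012) = 0.120 × 4.0927 = 0.49112 W/m².
Set 5.35 ln(C/305) = 0.49112: ln(C/305) = 0.49112/5.35 = 0.09180, so C = 305 × e^0.09180 = 305 × 1.09615 = 334.33 ppm.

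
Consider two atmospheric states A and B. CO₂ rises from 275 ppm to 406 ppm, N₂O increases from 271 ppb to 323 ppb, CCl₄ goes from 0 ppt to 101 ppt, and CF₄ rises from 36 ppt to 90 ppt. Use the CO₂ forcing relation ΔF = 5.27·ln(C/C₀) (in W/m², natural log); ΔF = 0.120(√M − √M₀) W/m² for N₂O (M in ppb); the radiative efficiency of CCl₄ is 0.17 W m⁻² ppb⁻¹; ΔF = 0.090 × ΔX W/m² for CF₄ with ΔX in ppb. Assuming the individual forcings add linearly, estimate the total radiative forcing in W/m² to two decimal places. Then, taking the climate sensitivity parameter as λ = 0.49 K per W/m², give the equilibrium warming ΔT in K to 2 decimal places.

CO₂: 5.27 × ln(406/275) = 5.27 × ln(1.47636) = 5.27 × 0.38958 = 2.0531 W/m².
N₂O: 0.120 × (√323 − √271) = 0.120 × (17.9722 − 16.4621) = 0.120 × 1.5101 = 0.1812 W/m².
CCl₄: Δ = 101 − 0 = 101 ppt = 0.101 ppb; ΔF = 0.17 × 0.101 = 0.0172 W/m².
CF₄: Δ = 90 − 36 = 54 ppt = 0.054 ppb; ΔF = 0.090 × 0.054 = 0.0049 W/m².
Total ΔF = 2.0531 + 0.1812 + 0.0172 + 0.0049 = 2.2564 W/m².
ΔT = λ ΔF = 0.49 × 2.26 = 1.1074 K.

ΔF = 2.26 W/m²; ΔT = 1.11 K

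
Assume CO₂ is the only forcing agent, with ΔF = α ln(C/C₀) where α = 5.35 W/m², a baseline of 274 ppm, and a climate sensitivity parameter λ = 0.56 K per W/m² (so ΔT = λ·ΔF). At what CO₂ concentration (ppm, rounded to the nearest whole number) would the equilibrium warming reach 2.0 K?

Required forcing: ΔF = ΔT/λ = 2.0/0.56 = 3.5714 W/m².
Then ln(C/274) = ΔF/5.35 = 3.5714/5.35 = 0.66755.
So C = 274 × e^0.66755 = 274 × 1.94946 = 534.15 ppm.

C ≈ 534 ppm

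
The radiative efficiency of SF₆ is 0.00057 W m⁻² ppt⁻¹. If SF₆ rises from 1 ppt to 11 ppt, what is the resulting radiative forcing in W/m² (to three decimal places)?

SF₆: ΔF = 0.00057 × (11 − 1) = 0.00057 × 10 = 0.0057 W/m².

ΔF = 0.006 W/m²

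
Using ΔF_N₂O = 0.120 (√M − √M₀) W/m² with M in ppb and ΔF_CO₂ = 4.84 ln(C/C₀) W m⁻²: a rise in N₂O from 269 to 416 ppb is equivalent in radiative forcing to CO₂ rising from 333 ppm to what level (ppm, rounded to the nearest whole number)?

N₂O forcing: 0.120 × (√416 − √269) = 0.120 × (20.3961 − 16.4012) = 0.120 × 3.9949 = 0.47939 W/m².
Set 4.84 ln(C/333) = 0.47939: ln(C/333) = 0.47939/4.84 = 0.09905, so C = 333 × e^0.09905 = 333 × 1.10412 = 367.67 ppm.

C ≈ 368 ppm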